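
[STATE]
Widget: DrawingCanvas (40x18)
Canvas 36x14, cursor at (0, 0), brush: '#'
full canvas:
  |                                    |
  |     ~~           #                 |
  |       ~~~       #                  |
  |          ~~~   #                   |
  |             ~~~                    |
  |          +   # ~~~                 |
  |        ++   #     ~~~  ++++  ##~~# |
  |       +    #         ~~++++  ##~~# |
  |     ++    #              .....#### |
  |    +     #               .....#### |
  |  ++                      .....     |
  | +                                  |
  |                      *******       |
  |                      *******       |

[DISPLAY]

+                                       
     ~~           #                     
       ~~~       #                      
          ~~~   #                       
             ~~~                        
          +   # ~~~                     
        ++   #     ~~~  ++++  ##~~#     
       +    #         ~~++++  ##~~#     
     ++    #              .....####     
    +     #               .....####     
  ++                      .....         
 +                                      
                      *******           
                      *******           
                                        
                                        
                                        
                                        


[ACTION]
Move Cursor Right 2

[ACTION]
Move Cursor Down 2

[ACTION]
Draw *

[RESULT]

                                        
     ~~           #                     
  *    ~~~       #                      
          ~~~   #                       
             ~~~                        
          +   # ~~~                     
        ++   #     ~~~  ++++  ##~~#     
       +    #         ~~++++  ##~~#     
     ++    #              .....####     
    +     #               .....####     
  ++                      .....         
 +                                      
                      *******           
                      *******           
                                        
                                        
                                        
                                        


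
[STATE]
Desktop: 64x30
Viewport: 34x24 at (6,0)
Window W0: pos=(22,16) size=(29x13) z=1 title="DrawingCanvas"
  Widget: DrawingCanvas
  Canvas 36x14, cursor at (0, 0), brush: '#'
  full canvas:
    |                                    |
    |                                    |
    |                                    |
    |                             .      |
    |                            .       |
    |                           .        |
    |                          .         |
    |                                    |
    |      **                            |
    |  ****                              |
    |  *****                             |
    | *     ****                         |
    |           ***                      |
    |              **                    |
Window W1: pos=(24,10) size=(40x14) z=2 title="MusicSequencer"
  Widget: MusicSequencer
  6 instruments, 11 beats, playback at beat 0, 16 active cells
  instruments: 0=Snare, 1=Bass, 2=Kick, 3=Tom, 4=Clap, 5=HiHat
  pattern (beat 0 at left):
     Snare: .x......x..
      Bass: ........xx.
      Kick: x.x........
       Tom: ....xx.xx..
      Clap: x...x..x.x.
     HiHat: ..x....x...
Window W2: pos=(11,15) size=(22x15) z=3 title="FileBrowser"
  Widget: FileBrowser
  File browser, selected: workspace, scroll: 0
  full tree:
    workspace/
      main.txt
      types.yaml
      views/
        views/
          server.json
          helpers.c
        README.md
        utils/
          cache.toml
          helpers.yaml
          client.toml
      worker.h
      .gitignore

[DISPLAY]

                                  
                                  
                                  
                                  
                                  
                                  
                                  
                                  
                                  
                                  
                  ┏━━━━━━━━━━━━━━━
                  ┃ MusicSequencer
                  ┠───────────────
                  ┃      ▼12345678
                  ┃ Snare·█······█
     ┏━━━━━━━━━━━━━━━━━━━━┓······█
     ┃ FileBrowser        ┃█······
     ┠────────────────────┨··██·██
     ┃> [-] workspace/    ┃··█··█·
     ┃    main.txt        ┃█····█·
     ┃    types.yaml      ┃       
     ┃    [+] views/      ┃       
     ┃    worker.h        ┃       
     ┃    .gitignore      ┃━━━━━━━


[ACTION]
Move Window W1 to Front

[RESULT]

                                  
                                  
                                  
                                  
                                  
                                  
                                  
                                  
                                  
                                  
                  ┏━━━━━━━━━━━━━━━
                  ┃ MusicSequencer
                  ┠───────────────
                  ┃      ▼12345678
                  ┃ Snare·█······█
     ┏━━━━━━━━━━━━┃  Bass········█
     ┃ FileBrowser┃  Kick█·█······
     ┠────────────┃   Tom····██·██
     ┃> [-] worksp┃  Clap█···█··█·
     ┃    main.txt┃ HiHat··█····█·
     ┃    types.ya┃               
     ┃    [+] view┃               
     ┃    worker.h┃               
     ┃    .gitigno┗━━━━━━━━━━━━━━━


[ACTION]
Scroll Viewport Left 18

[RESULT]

                                  
                                  
                                  
                                  
                                  
                                  
                                  
                                  
                                  
                                  
                        ┏━━━━━━━━━
                        ┃ MusicSeq
                        ┠─────────
                        ┃      ▼12
                        ┃ Snare·█·
           ┏━━━━━━━━━━━━┃  Bass···
           ┃ FileBrowser┃  Kick█·█
           ┠────────────┃   Tom···
           ┃> [-] worksp┃  Clap█··
           ┃    main.txt┃ HiHat··█
           ┃    types.ya┃         
           ┃    [+] view┃         
           ┃    worker.h┃         
           ┃    .gitigno┗━━━━━━━━━


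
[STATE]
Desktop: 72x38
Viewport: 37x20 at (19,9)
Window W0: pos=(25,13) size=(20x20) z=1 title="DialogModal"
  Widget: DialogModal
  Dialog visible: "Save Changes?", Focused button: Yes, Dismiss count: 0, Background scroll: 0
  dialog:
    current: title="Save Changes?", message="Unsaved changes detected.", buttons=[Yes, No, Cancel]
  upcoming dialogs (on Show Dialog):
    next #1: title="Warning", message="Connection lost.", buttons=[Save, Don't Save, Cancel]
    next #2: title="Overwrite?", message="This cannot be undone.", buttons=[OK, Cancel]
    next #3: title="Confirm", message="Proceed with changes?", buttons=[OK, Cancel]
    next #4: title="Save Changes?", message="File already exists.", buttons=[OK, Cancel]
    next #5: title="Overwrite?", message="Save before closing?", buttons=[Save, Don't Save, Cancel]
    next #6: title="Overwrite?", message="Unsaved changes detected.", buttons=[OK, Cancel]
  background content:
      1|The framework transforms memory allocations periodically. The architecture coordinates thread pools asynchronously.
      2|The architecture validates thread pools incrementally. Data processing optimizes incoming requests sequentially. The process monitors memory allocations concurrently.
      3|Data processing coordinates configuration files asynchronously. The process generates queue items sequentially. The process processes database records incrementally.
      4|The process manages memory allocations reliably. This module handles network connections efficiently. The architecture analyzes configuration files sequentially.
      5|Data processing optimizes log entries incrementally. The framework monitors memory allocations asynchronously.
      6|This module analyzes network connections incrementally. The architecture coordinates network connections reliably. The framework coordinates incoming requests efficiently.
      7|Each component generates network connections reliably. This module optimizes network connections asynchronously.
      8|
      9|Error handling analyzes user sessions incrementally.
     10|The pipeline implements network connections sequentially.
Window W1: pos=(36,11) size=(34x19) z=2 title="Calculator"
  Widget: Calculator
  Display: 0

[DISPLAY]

                                     
                                     
                 ┏━━━━━━━━━━━━━━━━━━━
                 ┃ Calculator        
      ┏━━━━━━━━━━┠───────────────────
      ┃ DialogMod┃                   
      ┠──────────┃┌───┬───┬───┬───┐  
      ┃The framew┃│ 7 │ 8 │ 9 │ ÷ │  
      ┃The archit┃├───┼───┼───┼───┤  
      ┃Data proce┃│ 4 │ 5 │ 6 │ × │  
      ┃The proces┃├───┼───┼───┼───┤  
      ┃Data proce┃│ 1 │ 2 │ 3 │ - │  
      ┃Th┌───────┃├───┼───┼───┼───┤  
      ┃Ea│Save Ch┃│ 0 │ . │ = │ + │  
      ┃  │Unsaved┃├───┼───┼───┼───┤  
      ┃Er│[Yes]  ┃│ C │ MC│ MR│ M+│  
      ┃Th└───────┃└───┴───┴───┴───┘  
      ┃          ┃                   
      ┃          ┃                   
      ┃          ┃                   


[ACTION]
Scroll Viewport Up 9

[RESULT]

                                     
                                     
                                     
                                     
                                     
                                     
                                     
                                     
                                     
                                     
                                     
                 ┏━━━━━━━━━━━━━━━━━━━
                 ┃ Calculator        
      ┏━━━━━━━━━━┠───────────────────
      ┃ DialogMod┃                   
      ┠──────────┃┌───┬───┬───┬───┐  
      ┃The framew┃│ 7 │ 8 │ 9 │ ÷ │  
      ┃The archit┃├───┼───┼───┼───┤  
      ┃Data proce┃│ 4 │ 5 │ 6 │ × │  
      ┃The proces┃├───┼───┼───┼───┤  


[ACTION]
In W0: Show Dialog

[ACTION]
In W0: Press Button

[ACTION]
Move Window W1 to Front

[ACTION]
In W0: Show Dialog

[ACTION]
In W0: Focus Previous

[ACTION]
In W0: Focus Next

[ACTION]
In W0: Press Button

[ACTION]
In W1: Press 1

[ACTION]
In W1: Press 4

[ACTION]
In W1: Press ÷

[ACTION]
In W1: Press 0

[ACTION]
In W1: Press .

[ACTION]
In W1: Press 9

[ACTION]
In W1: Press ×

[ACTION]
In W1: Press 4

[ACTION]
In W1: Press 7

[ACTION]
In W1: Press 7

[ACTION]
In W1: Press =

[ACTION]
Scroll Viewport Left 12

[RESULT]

                                     
                                     
                                     
                                     
                                     
                                     
                                     
                                     
                                     
                                     
                                     
                             ┏━━━━━━━
                             ┃ Calcul
                  ┏━━━━━━━━━━┠───────
                  ┃ DialogMod┃       
                  ┠──────────┃┌───┬──
                  ┃The framew┃│ 7 │ 8
                  ┃The archit┃├───┼──
                  ┃Data proce┃│ 4 │ 5
                  ┃The proces┃├───┼──


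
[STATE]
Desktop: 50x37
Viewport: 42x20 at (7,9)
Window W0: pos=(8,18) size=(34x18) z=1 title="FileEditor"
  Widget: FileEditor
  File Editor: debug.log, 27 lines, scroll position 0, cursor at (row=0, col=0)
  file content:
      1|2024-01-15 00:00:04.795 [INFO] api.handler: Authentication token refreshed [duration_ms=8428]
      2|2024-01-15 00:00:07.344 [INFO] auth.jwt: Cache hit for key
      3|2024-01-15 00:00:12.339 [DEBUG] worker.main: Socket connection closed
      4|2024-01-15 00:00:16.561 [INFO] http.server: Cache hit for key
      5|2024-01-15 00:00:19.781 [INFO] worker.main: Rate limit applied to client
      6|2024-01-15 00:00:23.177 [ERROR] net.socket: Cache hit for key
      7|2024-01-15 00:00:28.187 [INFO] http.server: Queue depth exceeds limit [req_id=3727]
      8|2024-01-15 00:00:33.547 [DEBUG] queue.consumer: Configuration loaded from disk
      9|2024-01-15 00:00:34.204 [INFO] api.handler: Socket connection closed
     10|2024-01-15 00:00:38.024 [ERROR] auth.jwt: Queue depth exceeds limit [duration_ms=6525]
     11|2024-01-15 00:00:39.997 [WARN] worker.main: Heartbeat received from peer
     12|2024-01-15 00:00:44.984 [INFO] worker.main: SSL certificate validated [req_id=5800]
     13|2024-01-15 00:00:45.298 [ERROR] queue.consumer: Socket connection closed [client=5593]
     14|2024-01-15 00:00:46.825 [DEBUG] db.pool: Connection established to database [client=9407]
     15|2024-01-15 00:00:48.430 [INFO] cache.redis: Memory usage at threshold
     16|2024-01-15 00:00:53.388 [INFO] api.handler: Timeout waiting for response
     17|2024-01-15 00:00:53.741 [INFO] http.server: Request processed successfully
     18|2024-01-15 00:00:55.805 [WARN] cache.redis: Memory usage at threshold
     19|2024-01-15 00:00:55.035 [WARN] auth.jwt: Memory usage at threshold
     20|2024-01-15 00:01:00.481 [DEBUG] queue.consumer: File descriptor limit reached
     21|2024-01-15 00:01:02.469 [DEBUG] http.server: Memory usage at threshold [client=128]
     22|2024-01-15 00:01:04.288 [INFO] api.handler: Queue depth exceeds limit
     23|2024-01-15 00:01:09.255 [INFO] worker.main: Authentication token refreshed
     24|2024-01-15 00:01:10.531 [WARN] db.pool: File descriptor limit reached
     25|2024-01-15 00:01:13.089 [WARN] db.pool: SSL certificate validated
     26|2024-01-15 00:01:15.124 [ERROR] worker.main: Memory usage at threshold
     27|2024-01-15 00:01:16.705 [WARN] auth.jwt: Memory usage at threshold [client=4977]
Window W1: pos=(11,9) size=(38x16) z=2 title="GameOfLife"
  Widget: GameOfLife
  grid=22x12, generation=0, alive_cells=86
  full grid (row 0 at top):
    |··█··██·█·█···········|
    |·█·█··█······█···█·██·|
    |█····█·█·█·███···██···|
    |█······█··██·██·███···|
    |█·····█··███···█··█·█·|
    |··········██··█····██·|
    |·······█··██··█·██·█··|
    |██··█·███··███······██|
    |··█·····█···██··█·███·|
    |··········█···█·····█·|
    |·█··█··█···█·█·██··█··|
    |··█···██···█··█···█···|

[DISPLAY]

    ┏━━━━━━━━━━━━━━━━━━━━━━━━━━━━━━━━━━━━┓
    ┃ GameOfLife                         ┃
    ┠────────────────────────────────────┨
    ┃Gen: 0                              ┃
    ┃··█··██·█·█···········              ┃
    ┃·█·█··█······█···█·██·              ┃
    ┃█····█·█·█·███···██···              ┃
    ┃█······█··██·██·███···              ┃
    ┃█·····█··███···█··█·█·              ┃
 ┏━━┃··········██··█····██·              ┃
 ┃ F┃·······█··██··█·██·█··              ┃
 ┠──┃██··█·███··███······██              ┃
 ┃█0┃··█·····█···██··█·███·              ┃
 ┃20┃··········█···█·····█·              ┃
 ┃20┃·█··█··█···█·█·██··█··              ┃
 ┃20┗━━━━━━━━━━━━━━━━━━━━━━━━━━━━━━━━━━━━┛
 ┃2024-01-15 00:00:19.781 [INFO] ░┃       
 ┃2024-01-15 00:00:23.177 [ERROR]░┃       
 ┃2024-01-15 00:00:28.187 [INFO] ░┃       
 ┃2024-01-15 00:00:33.547 [DEBUG]░┃       


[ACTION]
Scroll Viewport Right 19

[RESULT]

   ┏━━━━━━━━━━━━━━━━━━━━━━━━━━━━━━━━━━━━┓ 
   ┃ GameOfLife                         ┃ 
   ┠────────────────────────────────────┨ 
   ┃Gen: 0                              ┃ 
   ┃··█··██·█·█···········              ┃ 
   ┃·█·█··█······█···█·██·              ┃ 
   ┃█····█·█·█·███···██···              ┃ 
   ┃█······█··██·██·███···              ┃ 
   ┃█·····█··███···█··█·█·              ┃ 
┏━━┃··········██··█····██·              ┃ 
┃ F┃·······█··██··█·██·█··              ┃ 
┠──┃██··█·███··███······██              ┃ 
┃█0┃··█·····█···██··█·███·              ┃ 
┃20┃··········█···█·····█·              ┃ 
┃20┃·█··█··█···█·█·██··█··              ┃ 
┃20┗━━━━━━━━━━━━━━━━━━━━━━━━━━━━━━━━━━━━┛ 
┃2024-01-15 00:00:19.781 [INFO] ░┃        
┃2024-01-15 00:00:23.177 [ERROR]░┃        
┃2024-01-15 00:00:28.187 [INFO] ░┃        
┃2024-01-15 00:00:33.547 [DEBUG]░┃        


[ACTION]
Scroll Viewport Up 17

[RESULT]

                                          
                                          
                                          
                                          
                                          
                                          
                                          
                                          
                                          
   ┏━━━━━━━━━━━━━━━━━━━━━━━━━━━━━━━━━━━━┓ 
   ┃ GameOfLife                         ┃ 
   ┠────────────────────────────────────┨ 
   ┃Gen: 0                              ┃ 
   ┃··█··██·█·█···········              ┃ 
   ┃·█·█··█······█···█·██·              ┃ 
   ┃█····█·█·█·███···██···              ┃ 
   ┃█······█··██·██·███···              ┃ 
   ┃█·····█··███···█··█·█·              ┃ 
┏━━┃··········██··█····██·              ┃ 
┃ F┃·······█··██··█·██·█··              ┃ 


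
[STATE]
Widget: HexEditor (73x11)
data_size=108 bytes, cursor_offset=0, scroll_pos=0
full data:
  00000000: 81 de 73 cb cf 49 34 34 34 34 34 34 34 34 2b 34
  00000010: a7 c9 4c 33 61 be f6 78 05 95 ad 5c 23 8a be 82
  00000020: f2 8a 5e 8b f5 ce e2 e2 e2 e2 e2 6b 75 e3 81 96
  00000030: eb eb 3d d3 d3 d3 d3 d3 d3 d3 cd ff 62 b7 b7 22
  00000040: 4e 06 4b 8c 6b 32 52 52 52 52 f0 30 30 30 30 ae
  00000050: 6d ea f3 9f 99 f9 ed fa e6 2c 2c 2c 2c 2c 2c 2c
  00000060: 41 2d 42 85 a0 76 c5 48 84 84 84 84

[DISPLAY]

00000000  81 de 73 cb cf 49 34 34  34 34 34 34 34 34 2b 34  |..s..I444444
00000010  a7 c9 4c 33 61 be f6 78  05 95 ad 5c 23 8a be 82  |..L3a..x...\
00000020  f2 8a 5e 8b f5 ce e2 e2  e2 e2 e2 6b 75 e3 81 96  |..^........k
00000030  eb eb 3d d3 d3 d3 d3 d3  d3 d3 cd ff 62 b7 b7 22  |..=.........
00000040  4e 06 4b 8c 6b 32 52 52  52 52 f0 30 30 30 30 ae  |N.K.k2RRRR.0
00000050  6d ea f3 9f 99 f9 ed fa  e6 2c 2c 2c 2c 2c 2c 2c  |m........,,,
00000060  41 2d 42 85 a0 76 c5 48  84 84 84 84              |A-B..v.H....
                                                                         
                                                                         
                                                                         
                                                                         


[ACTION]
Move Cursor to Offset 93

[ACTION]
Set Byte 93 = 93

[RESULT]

00000000  81 de 73 cb cf 49 34 34  34 34 34 34 34 34 2b 34  |..s..I444444
00000010  a7 c9 4c 33 61 be f6 78  05 95 ad 5c 23 8a be 82  |..L3a..x...\
00000020  f2 8a 5e 8b f5 ce e2 e2  e2 e2 e2 6b 75 e3 81 96  |..^........k
00000030  eb eb 3d d3 d3 d3 d3 d3  d3 d3 cd ff 62 b7 b7 22  |..=.........
00000040  4e 06 4b 8c 6b 32 52 52  52 52 f0 30 30 30 30 ae  |N.K.k2RRRR.0
00000050  6d ea f3 9f 99 f9 ed fa  e6 2c 2c 2c 2c 93 2c 2c  |m........,,,
00000060  41 2d 42 85 a0 76 c5 48  84 84 84 84              |A-B..v.H....
                                                                         
                                                                         
                                                                         
                                                                         


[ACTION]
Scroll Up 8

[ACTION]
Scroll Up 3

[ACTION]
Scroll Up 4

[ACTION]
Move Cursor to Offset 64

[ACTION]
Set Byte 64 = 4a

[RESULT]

00000000  81 de 73 cb cf 49 34 34  34 34 34 34 34 34 2b 34  |..s..I444444
00000010  a7 c9 4c 33 61 be f6 78  05 95 ad 5c 23 8a be 82  |..L3a..x...\
00000020  f2 8a 5e 8b f5 ce e2 e2  e2 e2 e2 6b 75 e3 81 96  |..^........k
00000030  eb eb 3d d3 d3 d3 d3 d3  d3 d3 cd ff 62 b7 b7 22  |..=.........
00000040  4A 06 4b 8c 6b 32 52 52  52 52 f0 30 30 30 30 ae  |J.K.k2RRRR.0
00000050  6d ea f3 9f 99 f9 ed fa  e6 2c 2c 2c 2c 93 2c 2c  |m........,,,
00000060  41 2d 42 85 a0 76 c5 48  84 84 84 84              |A-B..v.H....
                                                                         
                                                                         
                                                                         
                                                                         


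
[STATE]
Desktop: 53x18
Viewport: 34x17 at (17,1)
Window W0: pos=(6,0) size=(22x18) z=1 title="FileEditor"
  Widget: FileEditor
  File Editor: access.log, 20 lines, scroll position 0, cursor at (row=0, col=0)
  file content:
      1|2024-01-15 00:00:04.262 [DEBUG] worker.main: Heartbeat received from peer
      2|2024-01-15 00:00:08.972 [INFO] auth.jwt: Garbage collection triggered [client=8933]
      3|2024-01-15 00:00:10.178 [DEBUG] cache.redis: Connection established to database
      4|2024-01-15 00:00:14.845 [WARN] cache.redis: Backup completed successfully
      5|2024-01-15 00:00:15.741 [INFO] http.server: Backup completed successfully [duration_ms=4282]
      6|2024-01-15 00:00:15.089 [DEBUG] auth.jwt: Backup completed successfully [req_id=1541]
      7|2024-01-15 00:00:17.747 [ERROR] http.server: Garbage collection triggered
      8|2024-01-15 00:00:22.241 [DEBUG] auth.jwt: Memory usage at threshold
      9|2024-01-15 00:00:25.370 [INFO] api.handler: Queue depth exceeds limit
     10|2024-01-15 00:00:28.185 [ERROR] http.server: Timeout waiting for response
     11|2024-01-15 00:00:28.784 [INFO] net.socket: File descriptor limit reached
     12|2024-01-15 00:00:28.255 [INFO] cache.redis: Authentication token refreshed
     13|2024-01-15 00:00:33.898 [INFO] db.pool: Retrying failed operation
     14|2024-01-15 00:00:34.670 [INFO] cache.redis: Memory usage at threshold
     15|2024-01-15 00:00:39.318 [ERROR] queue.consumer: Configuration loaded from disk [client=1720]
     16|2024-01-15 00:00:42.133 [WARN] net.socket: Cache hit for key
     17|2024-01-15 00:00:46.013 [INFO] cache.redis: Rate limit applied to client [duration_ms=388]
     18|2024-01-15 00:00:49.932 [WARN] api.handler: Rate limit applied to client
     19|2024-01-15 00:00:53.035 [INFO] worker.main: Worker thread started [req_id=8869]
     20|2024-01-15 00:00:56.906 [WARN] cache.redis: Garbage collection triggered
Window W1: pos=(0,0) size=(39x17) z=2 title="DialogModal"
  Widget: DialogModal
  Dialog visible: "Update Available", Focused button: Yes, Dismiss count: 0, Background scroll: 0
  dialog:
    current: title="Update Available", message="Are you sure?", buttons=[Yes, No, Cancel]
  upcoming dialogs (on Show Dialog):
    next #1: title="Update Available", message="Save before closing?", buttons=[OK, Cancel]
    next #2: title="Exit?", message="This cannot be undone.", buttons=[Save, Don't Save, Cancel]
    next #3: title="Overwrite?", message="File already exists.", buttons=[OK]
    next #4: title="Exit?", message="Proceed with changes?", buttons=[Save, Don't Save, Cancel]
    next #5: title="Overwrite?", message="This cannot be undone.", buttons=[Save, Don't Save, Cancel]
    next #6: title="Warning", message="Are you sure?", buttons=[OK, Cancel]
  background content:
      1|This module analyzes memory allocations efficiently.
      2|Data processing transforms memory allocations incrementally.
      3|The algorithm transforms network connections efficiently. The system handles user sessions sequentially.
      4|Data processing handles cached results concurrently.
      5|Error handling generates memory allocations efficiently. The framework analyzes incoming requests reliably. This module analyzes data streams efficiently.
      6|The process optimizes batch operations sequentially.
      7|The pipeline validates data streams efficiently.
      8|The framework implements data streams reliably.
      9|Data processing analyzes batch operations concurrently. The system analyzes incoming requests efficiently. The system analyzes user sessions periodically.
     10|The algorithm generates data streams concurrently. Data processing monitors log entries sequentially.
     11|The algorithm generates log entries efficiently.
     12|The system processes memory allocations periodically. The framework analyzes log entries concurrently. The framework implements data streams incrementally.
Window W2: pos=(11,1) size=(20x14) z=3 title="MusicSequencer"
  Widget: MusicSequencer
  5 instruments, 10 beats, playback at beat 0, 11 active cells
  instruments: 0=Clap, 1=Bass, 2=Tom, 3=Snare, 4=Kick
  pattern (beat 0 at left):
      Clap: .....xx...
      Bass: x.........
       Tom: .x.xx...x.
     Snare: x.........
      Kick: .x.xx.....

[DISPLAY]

━━━━━━━━━━━━━┓       ┃            
cSequencer   ┃───────┨            
─────────────┨locatio┃            
 ▼123456789  ┃ory all┃            
p·····██···  ┃rk conn┃            
s█·········  ┃ result┃            
m·█·██···█·  ┃y alloc┃            
e█·········  ┃eration┃            
k·█·██·····  ┃reams e┃            
             ┃streams┃            
             ┃ operat┃            
             ┃treams ┃            
             ┃tries e┃            
━━━━━━━━━━━━━┛locatio┃            
                     ┃            
━━━━━━━━━━━━━━━━━━━━━┛            
━━━━━━━━━━┛                       


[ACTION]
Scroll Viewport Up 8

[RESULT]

━━━━━━━━━━━━━━━━━━━━━┓            
━━━━━━━━━━━━━┓       ┃            
cSequencer   ┃───────┨            
─────────────┨locatio┃            
 ▼123456789  ┃ory all┃            
p·····██···  ┃rk conn┃            
s█·········  ┃ result┃            
m·█·██···█·  ┃y alloc┃            
e█·········  ┃eration┃            
k·█·██·····  ┃reams e┃            
             ┃streams┃            
             ┃ operat┃            
             ┃treams ┃            
             ┃tries e┃            
━━━━━━━━━━━━━┛locatio┃            
                     ┃            
━━━━━━━━━━━━━━━━━━━━━┛            


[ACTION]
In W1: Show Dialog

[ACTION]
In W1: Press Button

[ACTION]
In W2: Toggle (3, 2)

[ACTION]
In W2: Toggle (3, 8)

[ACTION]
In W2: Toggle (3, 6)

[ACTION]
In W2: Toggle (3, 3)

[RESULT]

━━━━━━━━━━━━━━━━━━━━━┓            
━━━━━━━━━━━━━┓       ┃            
cSequencer   ┃───────┨            
─────────────┨locatio┃            
 ▼123456789  ┃ory all┃            
p·····██···  ┃rk conn┃            
s█·········  ┃ result┃            
m·█·██···█·  ┃y alloc┃            
e█·██··█·█·  ┃eration┃            
k·█·██·····  ┃reams e┃            
             ┃streams┃            
             ┃ operat┃            
             ┃treams ┃            
             ┃tries e┃            
━━━━━━━━━━━━━┛locatio┃            
                     ┃            
━━━━━━━━━━━━━━━━━━━━━┛            


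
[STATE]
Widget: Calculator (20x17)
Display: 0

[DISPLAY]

                   0
┌───┬───┬───┬───┐   
│ 7 │ 8 │ 9 │ ÷ │   
├───┼───┼───┼───┤   
│ 4 │ 5 │ 6 │ × │   
├───┼───┼───┼───┤   
│ 1 │ 2 │ 3 │ - │   
├───┼───┼───┼───┤   
│ 0 │ . │ = │ + │   
├───┼───┼───┼───┤   
│ C │ MC│ MR│ M+│   
└───┴───┴───┴───┘   
                    
                    
                    
                    
                    


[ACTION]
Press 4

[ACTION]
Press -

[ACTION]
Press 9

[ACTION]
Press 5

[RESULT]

                  95
┌───┬───┬───┬───┐   
│ 7 │ 8 │ 9 │ ÷ │   
├───┼───┼───┼───┤   
│ 4 │ 5 │ 6 │ × │   
├───┼───┼───┼───┤   
│ 1 │ 2 │ 3 │ - │   
├───┼───┼───┼───┤   
│ 0 │ . │ = │ + │   
├───┼───┼───┼───┤   
│ C │ MC│ MR│ M+│   
└───┴───┴───┴───┘   
                    
                    
                    
                    
                    


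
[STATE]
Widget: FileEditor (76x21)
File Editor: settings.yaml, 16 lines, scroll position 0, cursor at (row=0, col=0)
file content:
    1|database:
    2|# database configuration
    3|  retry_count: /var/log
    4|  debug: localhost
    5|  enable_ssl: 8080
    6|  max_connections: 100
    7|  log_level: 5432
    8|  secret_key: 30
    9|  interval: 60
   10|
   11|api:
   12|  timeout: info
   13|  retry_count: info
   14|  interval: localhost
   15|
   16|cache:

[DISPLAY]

█atabase:                                                                  ▲
# database configuration                                                   █
  retry_count: /var/log                                                    ░
  debug: localhost                                                         ░
  enable_ssl: 8080                                                         ░
  max_connections: 100                                                     ░
  log_level: 5432                                                          ░
  secret_key: 30                                                           ░
  interval: 60                                                             ░
                                                                           ░
api:                                                                       ░
  timeout: info                                                            ░
  retry_count: info                                                        ░
  interval: localhost                                                      ░
                                                                           ░
cache:                                                                     ░
                                                                           ░
                                                                           ░
                                                                           ░
                                                                           ░
                                                                           ▼


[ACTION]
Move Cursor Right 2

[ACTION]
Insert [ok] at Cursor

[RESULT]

daok█abase:                                                                ▲
# database configuration                                                   █
  retry_count: /var/log                                                    ░
  debug: localhost                                                         ░
  enable_ssl: 8080                                                         ░
  max_connections: 100                                                     ░
  log_level: 5432                                                          ░
  secret_key: 30                                                           ░
  interval: 60                                                             ░
                                                                           ░
api:                                                                       ░
  timeout: info                                                            ░
  retry_count: info                                                        ░
  interval: localhost                                                      ░
                                                                           ░
cache:                                                                     ░
                                                                           ░
                                                                           ░
                                                                           ░
                                                                           ░
                                                                           ▼


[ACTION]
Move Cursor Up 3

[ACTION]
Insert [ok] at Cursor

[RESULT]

daokok█abase:                                                              ▲
# database configuration                                                   █
  retry_count: /var/log                                                    ░
  debug: localhost                                                         ░
  enable_ssl: 8080                                                         ░
  max_connections: 100                                                     ░
  log_level: 5432                                                          ░
  secret_key: 30                                                           ░
  interval: 60                                                             ░
                                                                           ░
api:                                                                       ░
  timeout: info                                                            ░
  retry_count: info                                                        ░
  interval: localhost                                                      ░
                                                                           ░
cache:                                                                     ░
                                                                           ░
                                                                           ░
                                                                           ░
                                                                           ░
                                                                           ▼


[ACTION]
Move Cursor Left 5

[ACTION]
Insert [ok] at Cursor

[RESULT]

dok█okoktabase:                                                            ▲
# database configuration                                                   █
  retry_count: /var/log                                                    ░
  debug: localhost                                                         ░
  enable_ssl: 8080                                                         ░
  max_connections: 100                                                     ░
  log_level: 5432                                                          ░
  secret_key: 30                                                           ░
  interval: 60                                                             ░
                                                                           ░
api:                                                                       ░
  timeout: info                                                            ░
  retry_count: info                                                        ░
  interval: localhost                                                      ░
                                                                           ░
cache:                                                                     ░
                                                                           ░
                                                                           ░
                                                                           ░
                                                                           ░
                                                                           ▼


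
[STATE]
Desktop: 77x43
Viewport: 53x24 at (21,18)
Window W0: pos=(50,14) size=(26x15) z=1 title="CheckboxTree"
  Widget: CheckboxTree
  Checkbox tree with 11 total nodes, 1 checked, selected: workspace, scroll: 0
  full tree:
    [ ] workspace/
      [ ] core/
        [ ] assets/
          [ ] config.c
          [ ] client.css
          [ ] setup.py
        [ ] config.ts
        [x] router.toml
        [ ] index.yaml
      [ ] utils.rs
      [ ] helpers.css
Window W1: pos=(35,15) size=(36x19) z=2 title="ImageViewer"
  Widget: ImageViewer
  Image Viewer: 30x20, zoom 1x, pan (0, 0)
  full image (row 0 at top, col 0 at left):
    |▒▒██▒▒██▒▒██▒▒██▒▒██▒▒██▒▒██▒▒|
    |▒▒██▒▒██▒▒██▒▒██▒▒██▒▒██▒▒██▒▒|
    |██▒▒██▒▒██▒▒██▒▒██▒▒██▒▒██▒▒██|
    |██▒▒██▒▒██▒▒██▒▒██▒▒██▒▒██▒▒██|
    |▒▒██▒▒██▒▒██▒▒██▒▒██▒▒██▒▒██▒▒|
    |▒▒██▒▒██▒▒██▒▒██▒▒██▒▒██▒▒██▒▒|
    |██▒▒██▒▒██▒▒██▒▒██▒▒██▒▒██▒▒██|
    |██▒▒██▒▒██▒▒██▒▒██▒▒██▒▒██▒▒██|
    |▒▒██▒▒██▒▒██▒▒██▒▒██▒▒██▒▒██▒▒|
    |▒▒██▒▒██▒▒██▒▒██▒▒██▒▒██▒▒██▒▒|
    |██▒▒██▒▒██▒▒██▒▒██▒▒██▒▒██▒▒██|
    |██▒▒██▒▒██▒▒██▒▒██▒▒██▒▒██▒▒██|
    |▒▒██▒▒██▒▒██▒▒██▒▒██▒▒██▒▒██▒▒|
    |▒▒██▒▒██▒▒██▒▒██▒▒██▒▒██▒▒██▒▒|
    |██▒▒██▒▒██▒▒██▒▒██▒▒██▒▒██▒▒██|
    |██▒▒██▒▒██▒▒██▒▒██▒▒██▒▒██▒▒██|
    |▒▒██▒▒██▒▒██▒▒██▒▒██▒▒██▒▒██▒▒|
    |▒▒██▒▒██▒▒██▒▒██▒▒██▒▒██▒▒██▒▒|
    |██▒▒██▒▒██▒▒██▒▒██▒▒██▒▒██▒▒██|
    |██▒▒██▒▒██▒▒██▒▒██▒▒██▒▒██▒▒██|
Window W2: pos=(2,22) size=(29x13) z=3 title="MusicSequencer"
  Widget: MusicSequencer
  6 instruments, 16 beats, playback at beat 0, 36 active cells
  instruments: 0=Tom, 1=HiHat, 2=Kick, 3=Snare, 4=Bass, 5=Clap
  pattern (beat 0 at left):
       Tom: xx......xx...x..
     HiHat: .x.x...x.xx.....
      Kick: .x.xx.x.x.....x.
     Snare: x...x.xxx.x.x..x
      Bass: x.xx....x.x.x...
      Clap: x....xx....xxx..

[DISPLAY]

              ┃▒▒██▒▒██▒▒██▒▒██▒▒██▒▒██▒▒██▒▒    ┃   
              ┃▒▒██▒▒██▒▒██▒▒██▒▒██▒▒██▒▒██▒▒    ┃   
              ┃██▒▒██▒▒██▒▒██▒▒██▒▒██▒▒██▒▒██    ┃   
              ┃██▒▒██▒▒██▒▒██▒▒██▒▒██▒▒██▒▒██    ┃s  
━━━━━━━━━┓    ┃▒▒██▒▒██▒▒██▒▒██▒▒██▒▒██▒▒██▒▒    ┃   
         ┃    ┃▒▒██▒▒██▒▒██▒▒██▒▒██▒▒██▒▒██▒▒    ┃   
─────────┨    ┃██▒▒██▒▒██▒▒██▒▒██▒▒██▒▒██▒▒██    ┃   
2345     ┃    ┃██▒▒██▒▒██▒▒██▒▒██▒▒██▒▒██▒▒██    ┃   
·█··     ┃    ┃▒▒██▒▒██▒▒██▒▒██▒▒██▒▒██▒▒██▒▒    ┃   
····     ┃    ┃▒▒██▒▒██▒▒██▒▒██▒▒██▒▒██▒▒██▒▒    ┃   
··█·     ┃    ┃██▒▒██▒▒██▒▒██▒▒██▒▒██▒▒██▒▒██    ┃━━━
█··█     ┃    ┃██▒▒██▒▒██▒▒██▒▒██▒▒██▒▒██▒▒██    ┃   
█···     ┃    ┃▒▒██▒▒██▒▒██▒▒██▒▒██▒▒██▒▒██▒▒    ┃   
██··     ┃    ┃▒▒██▒▒██▒▒██▒▒██▒▒██▒▒██▒▒██▒▒    ┃   
         ┃    ┃██▒▒██▒▒██▒▒██▒▒██▒▒██▒▒██▒▒██    ┃   
         ┃    ┗━━━━━━━━━━━━━━━━━━━━━━━━━━━━━━━━━━┛   
━━━━━━━━━┛                                           
                                                     
                                                     
                                                     
                                                     
                                                     
                                                     
                                                     


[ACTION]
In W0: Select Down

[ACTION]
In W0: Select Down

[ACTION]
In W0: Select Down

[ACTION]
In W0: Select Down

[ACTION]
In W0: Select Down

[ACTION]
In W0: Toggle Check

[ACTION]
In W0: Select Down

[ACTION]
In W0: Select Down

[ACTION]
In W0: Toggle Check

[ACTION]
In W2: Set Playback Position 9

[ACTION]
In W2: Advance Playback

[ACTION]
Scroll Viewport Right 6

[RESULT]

           ┃▒▒██▒▒██▒▒██▒▒██▒▒██▒▒██▒▒██▒▒    ┃    ┃ 
           ┃▒▒██▒▒██▒▒██▒▒██▒▒██▒▒██▒▒██▒▒    ┃    ┃ 
           ┃██▒▒██▒▒██▒▒██▒▒██▒▒██▒▒██▒▒██    ┃    ┃ 
           ┃██▒▒██▒▒██▒▒██▒▒██▒▒██▒▒██▒▒██    ┃s   ┃ 
━━━━━━┓    ┃▒▒██▒▒██▒▒██▒▒██▒▒██▒▒██▒▒██▒▒    ┃    ┃ 
      ┃    ┃▒▒██▒▒██▒▒██▒▒██▒▒██▒▒██▒▒██▒▒    ┃    ┃ 
──────┨    ┃██▒▒██▒▒██▒▒██▒▒██▒▒██▒▒██▒▒██    ┃    ┃ 
5     ┃    ┃██▒▒██▒▒██▒▒██▒▒██▒▒██▒▒██▒▒██    ┃    ┃ 
·     ┃    ┃▒▒██▒▒██▒▒██▒▒██▒▒██▒▒██▒▒██▒▒    ┃    ┃ 
·     ┃    ┃▒▒██▒▒██▒▒██▒▒██▒▒██▒▒██▒▒██▒▒    ┃    ┃ 
·     ┃    ┃██▒▒██▒▒██▒▒██▒▒██▒▒██▒▒██▒▒██    ┃━━━━┛ 
█     ┃    ┃██▒▒██▒▒██▒▒██▒▒██▒▒██▒▒██▒▒██    ┃      
·     ┃    ┃▒▒██▒▒██▒▒██▒▒██▒▒██▒▒██▒▒██▒▒    ┃      
·     ┃    ┃▒▒██▒▒██▒▒██▒▒██▒▒██▒▒██▒▒██▒▒    ┃      
      ┃    ┃██▒▒██▒▒██▒▒██▒▒██▒▒██▒▒██▒▒██    ┃      
      ┃    ┗━━━━━━━━━━━━━━━━━━━━━━━━━━━━━━━━━━┛      
━━━━━━┛                                              
                                                     
                                                     
                                                     
                                                     
                                                     
                                                     
                                                     
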